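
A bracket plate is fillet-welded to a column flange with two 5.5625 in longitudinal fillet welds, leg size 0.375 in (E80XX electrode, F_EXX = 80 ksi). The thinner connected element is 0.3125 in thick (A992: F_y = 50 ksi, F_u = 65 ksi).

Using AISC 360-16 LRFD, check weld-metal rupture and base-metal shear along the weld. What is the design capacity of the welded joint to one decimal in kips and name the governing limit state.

101.7 kips (base-metal shear governs)

Weld metal: throat = 0.707×0.375 = 0.26513 in, L = 2×5.5625 = 11.125 in. φR_n = 0.75 × 0.6 × 80 × 0.26513 × 11.125 = 106.2 kips.
Base metal shear (0.3125 in plate): yield φR_n = 1.0×0.6×50×0.3125×11.125 = 104.3 kips; rupture φR_n = 0.75×0.6×65×0.3125×11.125 = 101.7 kips; take 101.7 kips (rupture).
Governing: min(106.2, 101.7) = 101.7 kips → base-metal shear.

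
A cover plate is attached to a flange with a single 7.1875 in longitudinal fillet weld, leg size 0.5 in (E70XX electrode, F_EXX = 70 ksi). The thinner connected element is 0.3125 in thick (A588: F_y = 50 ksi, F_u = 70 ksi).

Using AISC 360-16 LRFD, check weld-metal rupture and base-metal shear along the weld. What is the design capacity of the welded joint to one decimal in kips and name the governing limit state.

Weld metal: throat = 0.707×0.5 = 0.3535 in, L = 7.1875 in. φR_n = 0.75 × 0.6 × 70 × 0.3535 × 7.1875 = 80.0 kips.
Base metal shear (0.3125 in plate): yield φR_n = 1.0×0.6×50×0.3125×7.1875 = 67.4 kips; rupture φR_n = 0.75×0.6×70×0.3125×7.1875 = 70.8 kips; take 67.4 kips (yield).
Governing: min(80.0, 67.4) = 67.4 kips → base-metal shear.

67.4 kips (base-metal shear governs)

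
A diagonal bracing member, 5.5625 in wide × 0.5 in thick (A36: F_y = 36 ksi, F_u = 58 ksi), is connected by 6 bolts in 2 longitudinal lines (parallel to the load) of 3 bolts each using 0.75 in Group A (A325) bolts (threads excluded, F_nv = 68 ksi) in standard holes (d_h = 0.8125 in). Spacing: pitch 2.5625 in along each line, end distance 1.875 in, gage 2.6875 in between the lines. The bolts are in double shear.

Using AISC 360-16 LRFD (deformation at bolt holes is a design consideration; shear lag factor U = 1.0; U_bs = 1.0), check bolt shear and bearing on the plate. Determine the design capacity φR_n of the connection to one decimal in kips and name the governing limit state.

Bolt shear: A_b = π(0.75)²/4 = 0.44179 in². φR_n = 0.75 × 68 × 0.44179 × 6 × 2 = 270.4 kips.
Bearing (0.5 in plate, F_u = 58 ksi): end bolts L_c = 1.875 − 0.8125/2 = 1.46875, R_n = min(1.2×1.46875×0.5×58, 2.4×0.75×0.5×58) = 51.113 kips/bolt; interior L_c = 2.5625 − 0.8125 = 1.75, R_n = 52.2 kips/bolt. φR_n = 0.75 × (2×51.113 + 4×52.2) = 233.3 kips.
Governing: min(270.4, 233.3) = 233.3 kips → bearing.

233.3 kips (bearing governs)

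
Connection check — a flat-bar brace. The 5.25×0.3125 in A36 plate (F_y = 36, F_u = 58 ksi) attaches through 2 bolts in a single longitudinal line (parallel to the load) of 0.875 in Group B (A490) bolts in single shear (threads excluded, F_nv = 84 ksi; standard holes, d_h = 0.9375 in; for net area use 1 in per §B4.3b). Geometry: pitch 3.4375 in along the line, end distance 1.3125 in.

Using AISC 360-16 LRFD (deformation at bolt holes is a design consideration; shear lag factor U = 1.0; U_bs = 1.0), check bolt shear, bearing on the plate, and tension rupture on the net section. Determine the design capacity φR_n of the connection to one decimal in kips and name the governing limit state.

42.3 kips (bearing governs)

Bolt shear: A_b = π(0.875)²/4 = 0.60132 in². φR_n = 0.75 × 84 × 0.60132 × 2 × 1 = 75.8 kips.
Bearing (0.3125 in plate, F_u = 58 ksi): end bolts L_c = 1.3125 − 0.9375/2 = 0.84375, R_n = min(1.2×0.84375×0.3125×58, 2.4×0.875×0.3125×58) = 18.352 kips/bolt; interior L_c = 3.4375 − 0.9375 = 2.5, R_n = 38.063 kips/bolt. φR_n = 0.75 × (1×18.352 + 1×38.063) = 42.3 kips.
Tension rupture (net): A_n = (5.25 − 1×1)×0.3125 = 1.3281 in² (U = 1.0, A_e = A_n). φR_n = 0.75 × 58 × 1.3281 = 57.8 kips.
Governing: min(75.8, 42.3, 57.8) = 42.3 kips → bearing.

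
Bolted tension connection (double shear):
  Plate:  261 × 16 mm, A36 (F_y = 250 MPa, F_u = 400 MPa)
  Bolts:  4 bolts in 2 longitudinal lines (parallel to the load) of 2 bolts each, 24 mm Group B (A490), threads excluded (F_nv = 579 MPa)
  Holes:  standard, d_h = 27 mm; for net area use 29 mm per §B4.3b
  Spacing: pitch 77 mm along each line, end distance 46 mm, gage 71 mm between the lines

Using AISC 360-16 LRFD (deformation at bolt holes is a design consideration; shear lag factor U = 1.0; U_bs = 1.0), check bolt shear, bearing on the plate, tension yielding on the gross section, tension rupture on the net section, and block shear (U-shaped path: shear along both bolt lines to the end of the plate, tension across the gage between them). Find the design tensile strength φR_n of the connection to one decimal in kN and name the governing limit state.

644.4 kN (block shear governs)

Bolt shear: A_b = π(24)²/4 = 452.39 mm². φR_n = 0.75 × 579 × 452.39 × 4 × 2 = 1571.6 kN.
Bearing (16 mm plate, F_u = 400 MPa): end bolts L_c = 46 − 27/2 = 32.5, R_n = min(1.2×32.5×16×400, 2.4×24×16×400) = 249.6 kN/bolt; interior L_c = 77 − 27 = 50, R_n = 368.64 kN/bolt. φR_n = 0.75 × (2×249.6 + 2×368.64) = 927.4 kN.
Tension yield (gross): A_g = 261×16 = 4176 mm². φR_n = 0.90 × 250 × 4176 = 939.6 kN.
Tension rupture (net): A_n = (261 − 2×29)×16 = 3248 mm² (U = 1.0, A_e = A_n). φR_n = 0.75 × 400 × 3248 = 974.4 kN.
Block shear: shear path 2×[46+1×77] = 2×123 mm, A_gv = 3936, A_nv = 2×(123 − 1.5×29)×16 = 2544 mm²; tension across gage: (71 − 1×29)×16 = 672 mm². R_n = min(0.6×400×2544, 0.6×250×3936) + 1.0×400×672 = min(610.56, 590.4) + 268.8 = 859.2 kN. φR_n = 0.75 × 859.2 = 644.4 kN.
Governing: min(1571.6, 927.4, 939.6, 974.4, 644.4) = 644.4 kN → block shear.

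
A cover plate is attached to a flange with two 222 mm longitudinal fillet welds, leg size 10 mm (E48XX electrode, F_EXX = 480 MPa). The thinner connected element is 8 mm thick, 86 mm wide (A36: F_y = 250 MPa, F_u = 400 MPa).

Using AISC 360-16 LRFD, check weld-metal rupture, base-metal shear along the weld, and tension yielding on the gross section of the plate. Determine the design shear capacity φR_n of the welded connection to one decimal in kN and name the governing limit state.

154.8 kN (gross-section yield governs)

Weld metal: throat = 0.707×10 = 7.07 mm, L = 2×222 = 444 mm. φR_n = 0.75 × 0.6 × 480 × 7.07 × 444 = 678.0 kN.
Base metal shear (8 mm plate): yield φR_n = 1.0×0.6×250×8×444 = 532.8 kN; rupture φR_n = 0.75×0.6×400×8×444 = 639.4 kN; take 532.8 kN (yield).
Tension yield (gross): A_g = 86×8 = 688 mm². φR_n = 0.90 × 250 × 688 = 154.8 kN.
Governing: min(678.0, 532.8, 154.8) = 154.8 kN → gross-section yield.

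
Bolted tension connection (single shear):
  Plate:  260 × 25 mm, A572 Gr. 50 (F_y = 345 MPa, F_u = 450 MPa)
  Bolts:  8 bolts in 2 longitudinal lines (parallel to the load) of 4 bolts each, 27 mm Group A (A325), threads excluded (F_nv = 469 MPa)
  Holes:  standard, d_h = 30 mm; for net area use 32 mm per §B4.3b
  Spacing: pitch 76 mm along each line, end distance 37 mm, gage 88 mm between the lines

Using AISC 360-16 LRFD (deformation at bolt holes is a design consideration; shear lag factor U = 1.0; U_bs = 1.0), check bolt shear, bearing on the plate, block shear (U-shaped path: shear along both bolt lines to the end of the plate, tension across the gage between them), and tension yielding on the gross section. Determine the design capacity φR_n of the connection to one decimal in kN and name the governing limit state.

1611.2 kN (bolt shear governs)

Bolt shear: A_b = π(27)²/4 = 572.56 mm². φR_n = 0.75 × 469 × 572.56 × 8 × 1 = 1611.2 kN.
Bearing (25 mm plate, F_u = 450 MPa): end bolts L_c = 37 − 30/2 = 22, R_n = min(1.2×22×25×450, 2.4×27×25×450) = 297 kN/bolt; interior L_c = 76 − 30 = 46, R_n = 621 kN/bolt. φR_n = 0.75 × (2×297 + 6×621) = 3240.0 kN.
Block shear: shear path 2×[37+3×76] = 2×265 mm, A_gv = 13250, A_nv = 2×(265 − 3.5×32)×25 = 7650 mm²; tension across gage: (88 − 1×32)×25 = 1400 mm². R_n = min(0.6×450×7650, 0.6×345×13250) + 1.0×450×1400 = min(2065.5, 2742.8) + 630 = 2695.5 kN. φR_n = 0.75 × 2695.5 = 2021.6 kN.
Tension yield (gross): A_g = 260×25 = 6500 mm². φR_n = 0.90 × 345 × 6500 = 2018.3 kN.
Governing: min(1611.2, 3240.0, 2021.6, 2018.3) = 1611.2 kN → bolt shear.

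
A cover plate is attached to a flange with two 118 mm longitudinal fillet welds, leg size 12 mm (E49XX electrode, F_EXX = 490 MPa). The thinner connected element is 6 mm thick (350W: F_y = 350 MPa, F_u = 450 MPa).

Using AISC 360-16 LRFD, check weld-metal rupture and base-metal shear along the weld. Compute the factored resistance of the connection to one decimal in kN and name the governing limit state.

Weld metal: throat = 0.707×12 = 8.484 mm, L = 2×118 = 236 mm. φR_n = 0.75 × 0.6 × 490 × 8.484 × 236 = 441.5 kN.
Base metal shear (6 mm plate): yield φR_n = 1.0×0.6×350×6×236 = 297.4 kN; rupture φR_n = 0.75×0.6×450×6×236 = 286.7 kN; take 286.7 kN (rupture).
Governing: min(441.5, 286.7) = 286.7 kN → base-metal shear.

286.7 kN (base-metal shear governs)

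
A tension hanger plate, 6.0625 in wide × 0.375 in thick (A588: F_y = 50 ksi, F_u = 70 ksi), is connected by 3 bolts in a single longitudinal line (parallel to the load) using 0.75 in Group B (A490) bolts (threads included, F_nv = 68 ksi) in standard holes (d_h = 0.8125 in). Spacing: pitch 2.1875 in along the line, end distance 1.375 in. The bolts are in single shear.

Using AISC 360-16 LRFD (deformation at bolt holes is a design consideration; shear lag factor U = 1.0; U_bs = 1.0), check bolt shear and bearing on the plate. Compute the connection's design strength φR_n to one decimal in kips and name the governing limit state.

67.6 kips (bolt shear governs)

Bolt shear: A_b = π(0.75)²/4 = 0.44179 in². φR_n = 0.75 × 68 × 0.44179 × 3 × 1 = 67.6 kips.
Bearing (0.375 in plate, F_u = 70 ksi): end bolts L_c = 1.375 − 0.8125/2 = 0.96875, R_n = min(1.2×0.96875×0.375×70, 2.4×0.75×0.375×70) = 30.516 kips/bolt; interior L_c = 2.1875 − 0.8125 = 1.375, R_n = 43.313 kips/bolt. φR_n = 0.75 × (1×30.516 + 2×43.313) = 87.9 kips.
Governing: min(67.6, 87.9) = 67.6 kips → bolt shear.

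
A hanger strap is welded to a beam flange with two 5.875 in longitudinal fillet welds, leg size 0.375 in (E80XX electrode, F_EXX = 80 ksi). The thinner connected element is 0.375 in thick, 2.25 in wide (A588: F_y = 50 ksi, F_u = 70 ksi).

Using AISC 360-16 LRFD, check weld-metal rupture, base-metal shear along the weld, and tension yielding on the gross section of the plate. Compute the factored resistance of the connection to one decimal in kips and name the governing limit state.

38.0 kips (gross-section yield governs)

Weld metal: throat = 0.707×0.375 = 0.26513 in, L = 2×5.875 = 11.75 in. φR_n = 0.75 × 0.6 × 80 × 0.26513 × 11.75 = 112.1 kips.
Base metal shear (0.375 in plate): yield φR_n = 1.0×0.6×50×0.375×11.75 = 132.2 kips; rupture φR_n = 0.75×0.6×70×0.375×11.75 = 138.8 kips; take 132.2 kips (yield).
Tension yield (gross): A_g = 2.25×0.375 = 0.84375 in². φR_n = 0.90 × 50 × 0.84375 = 38.0 kips.
Governing: min(112.1, 132.2, 38.0) = 38.0 kips → gross-section yield.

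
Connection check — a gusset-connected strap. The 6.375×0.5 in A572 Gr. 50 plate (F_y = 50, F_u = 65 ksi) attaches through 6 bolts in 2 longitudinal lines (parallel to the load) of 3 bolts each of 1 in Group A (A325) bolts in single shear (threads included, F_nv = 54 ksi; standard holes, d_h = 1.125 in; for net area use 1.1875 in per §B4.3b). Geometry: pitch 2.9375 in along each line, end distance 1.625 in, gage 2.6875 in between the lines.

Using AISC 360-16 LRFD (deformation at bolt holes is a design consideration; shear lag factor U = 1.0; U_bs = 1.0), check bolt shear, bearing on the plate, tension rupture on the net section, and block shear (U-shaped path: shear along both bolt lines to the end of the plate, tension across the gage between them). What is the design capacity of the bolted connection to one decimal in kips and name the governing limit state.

97.5 kips (net-section rupture governs)

Bolt shear: A_b = π(1)²/4 = 0.7854 in². φR_n = 0.75 × 54 × 0.7854 × 6 × 1 = 190.9 kips.
Bearing (0.5 in plate, F_u = 65 ksi): end bolts L_c = 1.625 − 1.125/2 = 1.0625, R_n = min(1.2×1.0625×0.5×65, 2.4×1×0.5×65) = 41.438 kips/bolt; interior L_c = 2.9375 − 1.125 = 1.8125, R_n = 70.688 kips/bolt. φR_n = 0.75 × (2×41.438 + 4×70.688) = 274.2 kips.
Tension rupture (net): A_n = (6.375 − 2×1.1875)×0.5 = 2 in² (U = 1.0, A_e = A_n). φR_n = 0.75 × 65 × 2 = 97.5 kips.
Block shear: shear path 2×[1.625+2×2.9375] = 2×7.5 in, A_gv = 7.5, A_nv = 2×(7.5 − 2.5×1.1875)×0.5 = 4.5313 in²; tension across gage: (2.6875 − 1×1.1875)×0.5 = 0.75 in². R_n = min(0.6×65×4.5313, 0.6×50×7.5) + 1.0×65×0.75 = min(176.72, 225) + 48.75 = 225.47 kips. φR_n = 0.75 × 225.47 = 169.1 kips.
Governing: min(190.9, 274.2, 97.5, 169.1) = 97.5 kips → net-section rupture.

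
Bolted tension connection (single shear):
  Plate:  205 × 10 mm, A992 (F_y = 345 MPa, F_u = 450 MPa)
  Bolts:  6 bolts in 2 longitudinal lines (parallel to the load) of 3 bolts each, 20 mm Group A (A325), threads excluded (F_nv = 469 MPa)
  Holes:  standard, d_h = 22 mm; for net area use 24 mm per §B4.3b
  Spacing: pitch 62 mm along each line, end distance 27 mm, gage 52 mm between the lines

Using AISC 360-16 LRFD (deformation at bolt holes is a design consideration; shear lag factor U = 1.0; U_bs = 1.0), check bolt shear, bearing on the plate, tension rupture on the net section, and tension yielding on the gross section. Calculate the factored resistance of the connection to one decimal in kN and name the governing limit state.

529.9 kN (net-section rupture governs)

Bolt shear: A_b = π(20)²/4 = 314.16 mm². φR_n = 0.75 × 469 × 314.16 × 6 × 1 = 663.0 kN.
Bearing (10 mm plate, F_u = 450 MPa): end bolts L_c = 27 − 22/2 = 16, R_n = min(1.2×16×10×450, 2.4×20×10×450) = 86.4 kN/bolt; interior L_c = 62 − 22 = 40, R_n = 216 kN/bolt. φR_n = 0.75 × (2×86.4 + 4×216) = 777.6 kN.
Tension rupture (net): A_n = (205 − 2×24)×10 = 1570 mm² (U = 1.0, A_e = A_n). φR_n = 0.75 × 450 × 1570 = 529.9 kN.
Tension yield (gross): A_g = 205×10 = 2050 mm². φR_n = 0.90 × 345 × 2050 = 636.5 kN.
Governing: min(663.0, 777.6, 529.9, 636.5) = 529.9 kN → net-section rupture.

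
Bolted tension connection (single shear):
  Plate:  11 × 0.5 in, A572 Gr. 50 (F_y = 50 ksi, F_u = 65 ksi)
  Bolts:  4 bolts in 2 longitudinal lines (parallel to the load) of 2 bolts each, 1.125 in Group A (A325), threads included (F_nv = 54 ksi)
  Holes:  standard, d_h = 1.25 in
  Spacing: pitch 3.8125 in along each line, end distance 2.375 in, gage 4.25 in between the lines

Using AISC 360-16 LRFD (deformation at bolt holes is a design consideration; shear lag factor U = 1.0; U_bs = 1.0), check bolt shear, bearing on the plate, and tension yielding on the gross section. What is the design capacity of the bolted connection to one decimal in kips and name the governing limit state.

161.0 kips (bolt shear governs)

Bolt shear: A_b = π(1.125)²/4 = 0.99402 in². φR_n = 0.75 × 54 × 0.99402 × 4 × 1 = 161.0 kips.
Bearing (0.5 in plate, F_u = 65 ksi): end bolts L_c = 2.375 − 1.25/2 = 1.75, R_n = min(1.2×1.75×0.5×65, 2.4×1.125×0.5×65) = 68.25 kips/bolt; interior L_c = 3.8125 − 1.25 = 2.5625, R_n = 87.75 kips/bolt. φR_n = 0.75 × (2×68.25 + 2×87.75) = 234.0 kips.
Tension yield (gross): A_g = 11×0.5 = 5.5 in². φR_n = 0.90 × 50 × 5.5 = 247.5 kips.
Governing: min(161.0, 234.0, 247.5) = 161.0 kips → bolt shear.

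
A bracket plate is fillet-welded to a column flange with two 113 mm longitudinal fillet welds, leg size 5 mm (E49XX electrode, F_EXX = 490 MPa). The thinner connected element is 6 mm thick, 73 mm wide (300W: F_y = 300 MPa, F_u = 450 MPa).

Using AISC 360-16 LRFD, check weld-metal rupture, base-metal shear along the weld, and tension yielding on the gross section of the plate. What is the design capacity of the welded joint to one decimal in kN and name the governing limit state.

Weld metal: throat = 0.707×5 = 3.535 mm, L = 2×113 = 226 mm. φR_n = 0.75 × 0.6 × 490 × 3.535 × 226 = 176.2 kN.
Base metal shear (6 mm plate): yield φR_n = 1.0×0.6×300×6×226 = 244.1 kN; rupture φR_n = 0.75×0.6×450×6×226 = 274.6 kN; take 244.1 kN (yield).
Tension yield (gross): A_g = 73×6 = 438 mm². φR_n = 0.90 × 300 × 438 = 118.3 kN.
Governing: min(176.2, 244.1, 118.3) = 118.3 kN → gross-section yield.

118.3 kN (gross-section yield governs)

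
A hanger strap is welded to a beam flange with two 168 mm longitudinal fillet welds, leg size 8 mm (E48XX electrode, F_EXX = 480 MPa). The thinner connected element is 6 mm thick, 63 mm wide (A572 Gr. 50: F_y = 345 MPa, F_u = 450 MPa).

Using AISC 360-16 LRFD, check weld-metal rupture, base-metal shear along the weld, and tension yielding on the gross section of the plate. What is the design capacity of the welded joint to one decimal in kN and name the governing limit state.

Weld metal: throat = 0.707×8 = 5.656 mm, L = 2×168 = 336 mm. φR_n = 0.75 × 0.6 × 480 × 5.656 × 336 = 410.5 kN.
Base metal shear (6 mm plate): yield φR_n = 1.0×0.6×345×6×336 = 417.3 kN; rupture φR_n = 0.75×0.6×450×6×336 = 408.2 kN; take 408.2 kN (rupture).
Tension yield (gross): A_g = 63×6 = 378 mm². φR_n = 0.90 × 345 × 378 = 117.4 kN.
Governing: min(410.5, 408.2, 117.4) = 117.4 kN → gross-section yield.

117.4 kN (gross-section yield governs)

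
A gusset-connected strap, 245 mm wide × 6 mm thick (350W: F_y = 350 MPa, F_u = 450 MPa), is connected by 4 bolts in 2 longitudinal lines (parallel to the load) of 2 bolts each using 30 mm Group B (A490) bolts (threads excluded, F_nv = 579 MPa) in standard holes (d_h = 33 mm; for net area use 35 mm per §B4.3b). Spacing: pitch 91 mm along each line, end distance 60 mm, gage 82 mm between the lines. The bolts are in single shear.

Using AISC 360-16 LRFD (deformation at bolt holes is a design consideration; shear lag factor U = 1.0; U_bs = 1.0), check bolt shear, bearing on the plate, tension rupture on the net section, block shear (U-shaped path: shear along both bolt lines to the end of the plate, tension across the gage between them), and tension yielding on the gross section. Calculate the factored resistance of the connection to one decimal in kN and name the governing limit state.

334.5 kN (block shear governs)

Bolt shear: A_b = π(30)²/4 = 706.86 mm². φR_n = 0.75 × 579 × 706.86 × 4 × 1 = 1227.8 kN.
Bearing (6 mm plate, F_u = 450 MPa): end bolts L_c = 60 − 33/2 = 43.5, R_n = min(1.2×43.5×6×450, 2.4×30×6×450) = 140.94 kN/bolt; interior L_c = 91 − 33 = 58, R_n = 187.92 kN/bolt. φR_n = 0.75 × (2×140.94 + 2×187.92) = 493.3 kN.
Tension rupture (net): A_n = (245 − 2×35)×6 = 1050 mm² (U = 1.0, A_e = A_n). φR_n = 0.75 × 450 × 1050 = 354.4 kN.
Block shear: shear path 2×[60+1×91] = 2×151 mm, A_gv = 1812, A_nv = 2×(151 − 1.5×35)×6 = 1182 mm²; tension across gage: (82 − 1×35)×6 = 282 mm². R_n = min(0.6×450×1182, 0.6×350×1812) + 1.0×450×282 = min(319.14, 380.52) + 126.9 = 446.04 kN. φR_n = 0.75 × 446.04 = 334.5 kN.
Tension yield (gross): A_g = 245×6 = 1470 mm². φR_n = 0.90 × 350 × 1470 = 463.1 kN.
Governing: min(1227.8, 493.3, 354.4, 334.5, 463.1) = 334.5 kN → block shear.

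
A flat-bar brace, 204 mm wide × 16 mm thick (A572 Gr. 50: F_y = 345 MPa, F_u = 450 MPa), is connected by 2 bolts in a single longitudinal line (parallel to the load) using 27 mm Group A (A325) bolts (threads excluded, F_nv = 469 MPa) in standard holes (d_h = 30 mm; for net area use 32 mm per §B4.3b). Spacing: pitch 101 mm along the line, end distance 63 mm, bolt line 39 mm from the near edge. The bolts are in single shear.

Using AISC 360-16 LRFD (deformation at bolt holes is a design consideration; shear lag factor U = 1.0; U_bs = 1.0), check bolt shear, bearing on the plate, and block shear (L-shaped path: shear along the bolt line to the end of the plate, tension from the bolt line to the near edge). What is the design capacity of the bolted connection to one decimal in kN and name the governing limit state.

402.8 kN (bolt shear governs)

Bolt shear: A_b = π(27)²/4 = 572.56 mm². φR_n = 0.75 × 469 × 572.56 × 2 × 1 = 402.8 kN.
Bearing (16 mm plate, F_u = 450 MPa): end bolts L_c = 63 − 30/2 = 48, R_n = min(1.2×48×16×450, 2.4×27×16×450) = 414.72 kN/bolt; interior L_c = 101 − 30 = 71, R_n = 466.56 kN/bolt. φR_n = 0.75 × (1×414.72 + 1×466.56) = 661.0 kN.
Block shear: shear path 1×[63+1×101] = 1×164 mm, A_gv = 2624, A_nv = 1×(164 − 1.5×32)×16 = 1856 mm²; tension to near edge: (39 − 0.5×32)×16 = 368 mm². R_n = min(0.6×450×1856, 0.6×345×2624) + 1.0×450×368 = min(501.12, 543.17) + 165.6 = 666.72 kN. φR_n = 0.75 × 666.72 = 500.0 kN.
Governing: min(402.8, 661.0, 500.0) = 402.8 kN → bolt shear.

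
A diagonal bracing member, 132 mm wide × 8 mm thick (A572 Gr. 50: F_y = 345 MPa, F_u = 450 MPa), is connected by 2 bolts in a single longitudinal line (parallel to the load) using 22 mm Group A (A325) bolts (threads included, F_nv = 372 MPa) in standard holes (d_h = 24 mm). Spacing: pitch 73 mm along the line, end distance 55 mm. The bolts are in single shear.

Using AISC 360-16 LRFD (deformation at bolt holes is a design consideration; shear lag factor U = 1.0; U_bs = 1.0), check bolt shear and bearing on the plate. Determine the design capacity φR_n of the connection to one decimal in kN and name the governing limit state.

Bolt shear: A_b = π(22)²/4 = 380.13 mm². φR_n = 0.75 × 372 × 380.13 × 2 × 1 = 212.1 kN.
Bearing (8 mm plate, F_u = 450 MPa): end bolts L_c = 55 − 24/2 = 43, R_n = min(1.2×43×8×450, 2.4×22×8×450) = 185.76 kN/bolt; interior L_c = 73 − 24 = 49, R_n = 190.08 kN/bolt. φR_n = 0.75 × (1×185.76 + 1×190.08) = 281.9 kN.
Governing: min(212.1, 281.9) = 212.1 kN → bolt shear.

212.1 kN (bolt shear governs)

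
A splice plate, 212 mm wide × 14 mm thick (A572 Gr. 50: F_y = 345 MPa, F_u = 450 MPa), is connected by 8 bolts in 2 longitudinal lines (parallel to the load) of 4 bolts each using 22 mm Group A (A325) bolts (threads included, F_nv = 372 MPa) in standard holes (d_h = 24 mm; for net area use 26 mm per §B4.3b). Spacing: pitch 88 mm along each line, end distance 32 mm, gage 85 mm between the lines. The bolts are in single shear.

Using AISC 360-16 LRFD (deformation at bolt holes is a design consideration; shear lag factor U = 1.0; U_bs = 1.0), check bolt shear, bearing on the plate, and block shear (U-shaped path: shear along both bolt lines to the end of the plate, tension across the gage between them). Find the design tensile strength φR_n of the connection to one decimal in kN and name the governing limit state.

Bolt shear: A_b = π(22)²/4 = 380.13 mm². φR_n = 0.75 × 372 × 380.13 × 8 × 1 = 848.5 kN.
Bearing (14 mm plate, F_u = 450 MPa): end bolts L_c = 32 − 24/2 = 20, R_n = min(1.2×20×14×450, 2.4×22×14×450) = 151.2 kN/bolt; interior L_c = 88 − 24 = 64, R_n = 332.64 kN/bolt. φR_n = 0.75 × (2×151.2 + 6×332.64) = 1723.7 kN.
Block shear: shear path 2×[32+3×88] = 2×296 mm, A_gv = 8288, A_nv = 2×(296 − 3.5×26)×14 = 5740 mm²; tension across gage: (85 − 1×26)×14 = 826 mm². R_n = min(0.6×450×5740, 0.6×345×8288) + 1.0×450×826 = min(1549.8, 1715.6) + 371.7 = 1921.5 kN. φR_n = 0.75 × 1921.5 = 1441.1 kN.
Governing: min(848.5, 1723.7, 1441.1) = 848.5 kN → bolt shear.

848.5 kN (bolt shear governs)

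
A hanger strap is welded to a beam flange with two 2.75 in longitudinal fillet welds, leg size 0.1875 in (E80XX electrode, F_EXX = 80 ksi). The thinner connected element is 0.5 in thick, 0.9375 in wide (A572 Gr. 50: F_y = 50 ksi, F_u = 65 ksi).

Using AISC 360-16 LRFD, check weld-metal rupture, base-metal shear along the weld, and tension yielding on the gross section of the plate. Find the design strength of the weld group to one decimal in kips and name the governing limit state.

Weld metal: throat = 0.707×0.1875 = 0.13256 in, L = 2×2.75 = 5.5 in. φR_n = 0.75 × 0.6 × 80 × 0.13256 × 5.5 = 26.2 kips.
Base metal shear (0.5 in plate): yield φR_n = 1.0×0.6×50×0.5×5.5 = 82.5 kips; rupture φR_n = 0.75×0.6×65×0.5×5.5 = 80.4 kips; take 80.4 kips (rupture).
Tension yield (gross): A_g = 0.9375×0.5 = 0.46875 in². φR_n = 0.90 × 50 × 0.46875 = 21.1 kips.
Governing: min(26.2, 80.4, 21.1) = 21.1 kips → gross-section yield.

21.1 kips (gross-section yield governs)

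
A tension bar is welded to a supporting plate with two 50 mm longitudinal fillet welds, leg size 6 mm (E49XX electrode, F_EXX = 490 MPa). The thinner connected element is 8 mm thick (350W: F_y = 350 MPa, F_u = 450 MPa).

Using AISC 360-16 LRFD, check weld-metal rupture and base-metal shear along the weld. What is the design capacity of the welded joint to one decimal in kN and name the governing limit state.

93.5 kN (weld metal governs)

Weld metal: throat = 0.707×6 = 4.242 mm, L = 2×50 = 100 mm. φR_n = 0.75 × 0.6 × 490 × 4.242 × 100 = 93.5 kN.
Base metal shear (8 mm plate): yield φR_n = 1.0×0.6×350×8×100 = 168.0 kN; rupture φR_n = 0.75×0.6×450×8×100 = 162.0 kN; take 162.0 kN (rupture).
Governing: min(93.5, 162.0) = 93.5 kN → weld metal.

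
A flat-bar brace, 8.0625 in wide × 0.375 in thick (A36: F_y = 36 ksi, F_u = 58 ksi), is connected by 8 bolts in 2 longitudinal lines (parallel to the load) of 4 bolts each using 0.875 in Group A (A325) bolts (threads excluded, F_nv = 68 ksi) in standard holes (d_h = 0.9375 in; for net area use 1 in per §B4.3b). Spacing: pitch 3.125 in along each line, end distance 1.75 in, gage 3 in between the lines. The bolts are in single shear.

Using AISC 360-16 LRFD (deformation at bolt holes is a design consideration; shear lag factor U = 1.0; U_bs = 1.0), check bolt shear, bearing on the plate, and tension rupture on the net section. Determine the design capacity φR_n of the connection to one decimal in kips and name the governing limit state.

Bolt shear: A_b = π(0.875)²/4 = 0.60132 in². φR_n = 0.75 × 68 × 0.60132 × 8 × 1 = 245.3 kips.
Bearing (0.375 in plate, F_u = 58 ksi): end bolts L_c = 1.75 − 0.9375/2 = 1.28125, R_n = min(1.2×1.28125×0.375×58, 2.4×0.875×0.375×58) = 33.441 kips/bolt; interior L_c = 3.125 − 0.9375 = 2.1875, R_n = 45.675 kips/bolt. φR_n = 0.75 × (2×33.441 + 6×45.675) = 255.7 kips.
Tension rupture (net): A_n = (8.0625 − 2×1)×0.375 = 2.2734 in² (U = 1.0, A_e = A_n). φR_n = 0.75 × 58 × 2.2734 = 98.9 kips.
Governing: min(245.3, 255.7, 98.9) = 98.9 kips → net-section rupture.

98.9 kips (net-section rupture governs)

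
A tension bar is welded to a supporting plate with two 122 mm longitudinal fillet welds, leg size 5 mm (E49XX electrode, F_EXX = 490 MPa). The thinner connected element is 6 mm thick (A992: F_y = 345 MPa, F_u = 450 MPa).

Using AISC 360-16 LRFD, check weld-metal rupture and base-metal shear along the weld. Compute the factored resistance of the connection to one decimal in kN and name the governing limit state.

Weld metal: throat = 0.707×5 = 3.535 mm, L = 2×122 = 244 mm. φR_n = 0.75 × 0.6 × 490 × 3.535 × 244 = 190.2 kN.
Base metal shear (6 mm plate): yield φR_n = 1.0×0.6×345×6×244 = 303.0 kN; rupture φR_n = 0.75×0.6×450×6×244 = 296.5 kN; take 296.5 kN (rupture).
Governing: min(190.2, 296.5) = 190.2 kN → weld metal.

190.2 kN (weld metal governs)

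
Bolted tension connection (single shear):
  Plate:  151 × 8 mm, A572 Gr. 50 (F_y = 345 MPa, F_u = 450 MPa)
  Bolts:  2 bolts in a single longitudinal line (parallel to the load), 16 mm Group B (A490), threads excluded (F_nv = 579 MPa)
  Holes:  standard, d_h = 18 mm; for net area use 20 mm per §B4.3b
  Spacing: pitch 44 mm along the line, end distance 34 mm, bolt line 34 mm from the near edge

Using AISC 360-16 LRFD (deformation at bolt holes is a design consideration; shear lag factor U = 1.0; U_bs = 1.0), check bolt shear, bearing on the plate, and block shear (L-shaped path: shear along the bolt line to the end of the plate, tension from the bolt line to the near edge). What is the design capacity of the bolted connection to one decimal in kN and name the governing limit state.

142.6 kN (block shear governs)

Bolt shear: A_b = π(16)²/4 = 201.06 mm². φR_n = 0.75 × 579 × 201.06 × 2 × 1 = 174.6 kN.
Bearing (8 mm plate, F_u = 450 MPa): end bolts L_c = 34 − 18/2 = 25, R_n = min(1.2×25×8×450, 2.4×16×8×450) = 108 kN/bolt; interior L_c = 44 − 18 = 26, R_n = 112.32 kN/bolt. φR_n = 0.75 × (1×108 + 1×112.32) = 165.2 kN.
Block shear: shear path 1×[34+1×44] = 1×78 mm, A_gv = 624, A_nv = 1×(78 − 1.5×20)×8 = 384 mm²; tension to near edge: (34 − 0.5×20)×8 = 192 mm². R_n = min(0.6×450×384, 0.6×345×624) + 1.0×450×192 = min(103.68, 129.17) + 86.4 = 190.08 kN. φR_n = 0.75 × 190.08 = 142.6 kN.
Governing: min(174.6, 165.2, 142.6) = 142.6 kN → block shear.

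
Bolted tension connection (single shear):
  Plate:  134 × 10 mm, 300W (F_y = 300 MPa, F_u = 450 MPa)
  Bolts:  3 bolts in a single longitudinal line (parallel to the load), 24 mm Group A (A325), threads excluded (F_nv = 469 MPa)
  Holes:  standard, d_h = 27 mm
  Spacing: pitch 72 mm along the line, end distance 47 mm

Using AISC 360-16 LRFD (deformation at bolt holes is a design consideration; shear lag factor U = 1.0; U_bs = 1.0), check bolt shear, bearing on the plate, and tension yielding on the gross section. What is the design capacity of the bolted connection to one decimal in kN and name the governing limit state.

Bolt shear: A_b = π(24)²/4 = 452.39 mm². φR_n = 0.75 × 469 × 452.39 × 3 × 1 = 477.4 kN.
Bearing (10 mm plate, F_u = 450 MPa): end bolts L_c = 47 − 27/2 = 33.5, R_n = min(1.2×33.5×10×450, 2.4×24×10×450) = 180.9 kN/bolt; interior L_c = 72 − 27 = 45, R_n = 243 kN/bolt. φR_n = 0.75 × (1×180.9 + 2×243) = 500.2 kN.
Tension yield (gross): A_g = 134×10 = 1340 mm². φR_n = 0.90 × 300 × 1340 = 361.8 kN.
Governing: min(477.4, 500.2, 361.8) = 361.8 kN → gross-section yield.

361.8 kN (gross-section yield governs)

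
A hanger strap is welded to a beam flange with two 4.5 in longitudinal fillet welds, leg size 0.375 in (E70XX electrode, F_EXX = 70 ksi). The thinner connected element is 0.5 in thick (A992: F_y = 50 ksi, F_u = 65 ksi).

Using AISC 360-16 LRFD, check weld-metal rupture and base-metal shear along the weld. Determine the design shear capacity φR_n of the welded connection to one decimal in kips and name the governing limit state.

75.2 kips (weld metal governs)

Weld metal: throat = 0.707×0.375 = 0.26513 in, L = 2×4.5 = 9 in. φR_n = 0.75 × 0.6 × 70 × 0.26513 × 9 = 75.2 kips.
Base metal shear (0.5 in plate): yield φR_n = 1.0×0.6×50×0.5×9 = 135.0 kips; rupture φR_n = 0.75×0.6×65×0.5×9 = 131.6 kips; take 131.6 kips (rupture).
Governing: min(75.2, 131.6) = 75.2 kips → weld metal.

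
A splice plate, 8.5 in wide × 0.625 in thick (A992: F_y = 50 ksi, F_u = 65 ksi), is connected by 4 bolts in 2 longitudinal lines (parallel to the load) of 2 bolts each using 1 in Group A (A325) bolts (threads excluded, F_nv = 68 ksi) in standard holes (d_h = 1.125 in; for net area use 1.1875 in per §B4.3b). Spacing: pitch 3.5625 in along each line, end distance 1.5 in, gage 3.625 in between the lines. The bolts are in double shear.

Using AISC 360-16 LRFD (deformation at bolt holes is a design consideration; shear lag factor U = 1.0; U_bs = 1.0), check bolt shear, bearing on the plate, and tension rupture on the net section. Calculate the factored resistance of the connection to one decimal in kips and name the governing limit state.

186.6 kips (net-section rupture governs)

Bolt shear: A_b = π(1)²/4 = 0.7854 in². φR_n = 0.75 × 68 × 0.7854 × 4 × 2 = 320.4 kips.
Bearing (0.625 in plate, F_u = 65 ksi): end bolts L_c = 1.5 − 1.125/2 = 0.9375, R_n = min(1.2×0.9375×0.625×65, 2.4×1×0.625×65) = 45.703 kips/bolt; interior L_c = 3.5625 − 1.125 = 2.4375, R_n = 97.5 kips/bolt. φR_n = 0.75 × (2×45.703 + 2×97.5) = 214.8 kips.
Tension rupture (net): A_n = (8.5 − 2×1.1875)×0.625 = 3.8281 in² (U = 1.0, A_e = A_n). φR_n = 0.75 × 65 × 3.8281 = 186.6 kips.
Governing: min(320.4, 214.8, 186.6) = 186.6 kips → net-section rupture.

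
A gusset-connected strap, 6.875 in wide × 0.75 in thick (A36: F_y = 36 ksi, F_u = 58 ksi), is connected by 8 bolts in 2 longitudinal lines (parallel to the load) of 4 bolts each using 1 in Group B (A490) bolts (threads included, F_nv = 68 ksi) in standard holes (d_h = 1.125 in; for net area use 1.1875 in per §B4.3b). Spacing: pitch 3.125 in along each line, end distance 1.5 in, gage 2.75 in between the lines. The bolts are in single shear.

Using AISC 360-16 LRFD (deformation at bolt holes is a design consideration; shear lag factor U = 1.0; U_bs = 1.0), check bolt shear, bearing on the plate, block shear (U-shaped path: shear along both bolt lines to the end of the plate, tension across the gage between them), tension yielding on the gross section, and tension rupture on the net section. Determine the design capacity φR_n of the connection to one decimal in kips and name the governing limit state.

Bolt shear: A_b = π(1)²/4 = 0.7854 in². φR_n = 0.75 × 68 × 0.7854 × 8 × 1 = 320.4 kips.
Bearing (0.75 in plate, F_u = 58 ksi): end bolts L_c = 1.5 − 1.125/2 = 0.9375, R_n = min(1.2×0.9375×0.75×58, 2.4×1×0.75×58) = 48.938 kips/bolt; interior L_c = 3.125 − 1.125 = 2, R_n = 104.4 kips/bolt. φR_n = 0.75 × (2×48.938 + 6×104.4) = 543.2 kips.
Block shear: shear path 2×[1.5+3×3.125] = 2×10.875 in, A_gv = 16.313, A_nv = 2×(10.875 − 3.5×1.1875)×0.75 = 10.078 in²; tension across gage: (2.75 − 1×1.1875)×0.75 = 1.1719 in². R_n = min(0.6×58×10.078, 0.6×36×16.313) + 1.0×58×1.1719 = min(350.71, 352.36) + 67.97 = 418.68 kips. φR_n = 0.75 × 418.68 = 314.0 kips.
Tension yield (gross): A_g = 6.875×0.75 = 5.1563 in². φR_n = 0.90 × 36 × 5.1563 = 167.1 kips.
Tension rupture (net): A_n = (6.875 − 2×1.1875)×0.75 = 3.375 in² (U = 1.0, A_e = A_n). φR_n = 0.75 × 58 × 3.375 = 146.8 kips.
Governing: min(320.4, 543.2, 314.0, 167.1, 146.8) = 146.8 kips → net-section rupture.

146.8 kips (net-section rupture governs)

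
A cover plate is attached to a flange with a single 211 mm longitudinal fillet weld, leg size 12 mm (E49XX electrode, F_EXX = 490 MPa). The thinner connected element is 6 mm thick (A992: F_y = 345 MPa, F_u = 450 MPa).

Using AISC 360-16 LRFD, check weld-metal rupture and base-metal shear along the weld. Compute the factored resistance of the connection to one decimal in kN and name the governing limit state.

Weld metal: throat = 0.707×12 = 8.484 mm, L = 211 mm. φR_n = 0.75 × 0.6 × 490 × 8.484 × 211 = 394.7 kN.
Base metal shear (6 mm plate): yield φR_n = 1.0×0.6×345×6×211 = 262.1 kN; rupture φR_n = 0.75×0.6×450×6×211 = 256.4 kN; take 256.4 kN (rupture).
Governing: min(394.7, 256.4) = 256.4 kN → base-metal shear.

256.4 kN (base-metal shear governs)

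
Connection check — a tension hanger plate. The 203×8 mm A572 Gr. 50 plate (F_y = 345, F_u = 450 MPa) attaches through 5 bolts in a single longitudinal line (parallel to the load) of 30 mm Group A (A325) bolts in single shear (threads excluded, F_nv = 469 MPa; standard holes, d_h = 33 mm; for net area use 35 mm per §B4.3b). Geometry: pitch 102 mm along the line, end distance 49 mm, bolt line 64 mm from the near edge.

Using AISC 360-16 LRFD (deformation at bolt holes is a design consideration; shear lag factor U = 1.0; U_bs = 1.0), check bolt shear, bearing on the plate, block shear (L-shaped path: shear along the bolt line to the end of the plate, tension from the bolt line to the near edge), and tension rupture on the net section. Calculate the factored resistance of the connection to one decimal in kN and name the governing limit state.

453.6 kN (net-section rupture governs)

Bolt shear: A_b = π(30)²/4 = 706.86 mm². φR_n = 0.75 × 469 × 706.86 × 5 × 1 = 1243.2 kN.
Bearing (8 mm plate, F_u = 450 MPa): end bolts L_c = 49 − 33/2 = 32.5, R_n = min(1.2×32.5×8×450, 2.4×30×8×450) = 140.4 kN/bolt; interior L_c = 102 − 33 = 69, R_n = 259.2 kN/bolt. φR_n = 0.75 × (1×140.4 + 4×259.2) = 882.9 kN.
Block shear: shear path 1×[49+4×102] = 1×457 mm, A_gv = 3656, A_nv = 1×(457 − 4.5×35)×8 = 2396 mm²; tension to near edge: (64 − 0.5×35)×8 = 372 mm². R_n = min(0.6×450×2396, 0.6×345×3656) + 1.0×450×372 = min(646.92, 756.79) + 167.4 = 814.32 kN. φR_n = 0.75 × 814.32 = 610.7 kN.
Tension rupture (net): A_n = (203 − 1×35)×8 = 1344 mm² (U = 1.0, A_e = A_n). φR_n = 0.75 × 450 × 1344 = 453.6 kN.
Governing: min(1243.2, 882.9, 610.7, 453.6) = 453.6 kN → net-section rupture.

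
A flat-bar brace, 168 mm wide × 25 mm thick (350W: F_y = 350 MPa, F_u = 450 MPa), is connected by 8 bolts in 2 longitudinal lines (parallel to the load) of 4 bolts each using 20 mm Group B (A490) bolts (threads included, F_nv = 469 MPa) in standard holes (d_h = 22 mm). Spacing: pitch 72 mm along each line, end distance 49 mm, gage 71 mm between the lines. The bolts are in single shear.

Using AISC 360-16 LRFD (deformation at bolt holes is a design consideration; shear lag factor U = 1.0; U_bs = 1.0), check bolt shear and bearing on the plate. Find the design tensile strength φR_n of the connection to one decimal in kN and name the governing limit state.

Bolt shear: A_b = π(20)²/4 = 314.16 mm². φR_n = 0.75 × 469 × 314.16 × 8 × 1 = 884.0 kN.
Bearing (25 mm plate, F_u = 450 MPa): end bolts L_c = 49 − 22/2 = 38, R_n = min(1.2×38×25×450, 2.4×20×25×450) = 513 kN/bolt; interior L_c = 72 − 22 = 50, R_n = 540 kN/bolt. φR_n = 0.75 × (2×513 + 6×540) = 3199.5 kN.
Governing: min(884.0, 3199.5) = 884.0 kN → bolt shear.

884.0 kN (bolt shear governs)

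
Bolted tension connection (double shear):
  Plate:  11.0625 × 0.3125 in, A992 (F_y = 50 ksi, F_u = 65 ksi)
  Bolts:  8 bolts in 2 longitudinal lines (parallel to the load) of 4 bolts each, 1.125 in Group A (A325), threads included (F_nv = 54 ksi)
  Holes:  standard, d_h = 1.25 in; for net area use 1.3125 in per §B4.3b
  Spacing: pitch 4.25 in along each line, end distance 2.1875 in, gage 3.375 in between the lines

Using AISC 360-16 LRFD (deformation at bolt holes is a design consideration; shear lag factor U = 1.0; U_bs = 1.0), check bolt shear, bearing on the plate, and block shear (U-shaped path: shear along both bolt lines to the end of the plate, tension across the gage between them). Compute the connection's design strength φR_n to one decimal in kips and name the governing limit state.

Bolt shear: A_b = π(1.125)²/4 = 0.99402 in². φR_n = 0.75 × 54 × 0.99402 × 8 × 2 = 644.1 kips.
Bearing (0.3125 in plate, F_u = 65 ksi): end bolts L_c = 2.1875 − 1.25/2 = 1.5625, R_n = min(1.2×1.5625×0.3125×65, 2.4×1.125×0.3125×65) = 38.086 kips/bolt; interior L_c = 4.25 − 1.25 = 3, R_n = 54.844 kips/bolt. φR_n = 0.75 × (2×38.086 + 6×54.844) = 303.9 kips.
Block shear: shear path 2×[2.1875+3×4.25] = 2×14.9375 in, A_gv = 9.3359, A_nv = 2×(14.9375 − 3.5×1.3125)×0.3125 = 6.4648 in²; tension across gage: (3.375 − 1×1.3125)×0.3125 = 0.64453 in². R_n = min(0.6×65×6.4648, 0.6×50×9.3359) + 1.0×65×0.64453 = min(252.13, 280.08) + 41.894 = 294.02 kips. φR_n = 0.75 × 294.02 = 220.5 kips.
Governing: min(644.1, 303.9, 220.5) = 220.5 kips → block shear.

220.5 kips (block shear governs)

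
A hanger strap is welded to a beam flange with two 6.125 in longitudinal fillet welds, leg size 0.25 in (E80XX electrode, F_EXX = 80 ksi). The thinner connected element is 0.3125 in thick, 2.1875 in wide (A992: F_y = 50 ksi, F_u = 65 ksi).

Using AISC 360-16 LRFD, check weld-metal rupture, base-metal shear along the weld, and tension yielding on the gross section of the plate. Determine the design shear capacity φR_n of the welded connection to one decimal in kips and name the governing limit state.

30.8 kips (gross-section yield governs)

Weld metal: throat = 0.707×0.25 = 0.17675 in, L = 2×6.125 = 12.25 in. φR_n = 0.75 × 0.6 × 80 × 0.17675 × 12.25 = 77.9 kips.
Base metal shear (0.3125 in plate): yield φR_n = 1.0×0.6×50×0.3125×12.25 = 114.8 kips; rupture φR_n = 0.75×0.6×65×0.3125×12.25 = 112.0 kips; take 112.0 kips (rupture).
Tension yield (gross): A_g = 2.1875×0.3125 = 0.68359 in². φR_n = 0.90 × 50 × 0.68359 = 30.8 kips.
Governing: min(77.9, 112.0, 30.8) = 30.8 kips → gross-section yield.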